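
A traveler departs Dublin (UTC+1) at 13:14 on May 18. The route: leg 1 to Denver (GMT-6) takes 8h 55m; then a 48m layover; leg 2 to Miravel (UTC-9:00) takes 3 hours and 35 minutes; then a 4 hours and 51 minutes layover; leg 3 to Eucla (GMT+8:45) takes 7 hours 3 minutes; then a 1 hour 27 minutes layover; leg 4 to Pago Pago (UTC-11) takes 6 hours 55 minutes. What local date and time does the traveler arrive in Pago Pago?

10:48 on May 19

Convert departure to UTC: 13:14 − 1:00 = 12:14 UTC on May 18.
Add 8 hours and 55 minutes leg 1 → 21:09 UTC.
Add 48 minutes layover in Denver → 21:57 UTC.
Add 3 hours and 35 minutes leg 2 → 01:32 UTC (May 19).
Add 4 hours and 51 minutes layover in Miravel → 06:23 UTC.
Add 7 hours and 3 minutes leg 3 → 13:26 UTC.
Add 1 hour 27 minutes layover in Eucla → 14:53 UTC.
Add 6 hours and 55 minutes leg 4 → 21:48 UTC.
Pago Pago is UTC−11:00, so local arrival = 21:48 − 11:00 = 10:48 on May 19.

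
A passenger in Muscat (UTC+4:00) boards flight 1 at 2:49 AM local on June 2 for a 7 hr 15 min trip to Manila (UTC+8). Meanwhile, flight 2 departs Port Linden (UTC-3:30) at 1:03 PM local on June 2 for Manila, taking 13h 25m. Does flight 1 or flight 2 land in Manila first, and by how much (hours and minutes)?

Flight 1 in UTC: 2:49 AM − 4:00 = 10:49 PM on Jun 1.
+7 hours and 15 minutes → arrive 6:04 AM UTC on Jun 2.
Flight 2 in UTC: 1:03 PM + 3:30 = 4:33 PM on Jun 2.
+13 hours 25 minutes → arrive 5:58 AM UTC on Jun 3.
Flight 1 lands earlier by 23 hours 54 minutes.

the first, by 23 hours 54 minutes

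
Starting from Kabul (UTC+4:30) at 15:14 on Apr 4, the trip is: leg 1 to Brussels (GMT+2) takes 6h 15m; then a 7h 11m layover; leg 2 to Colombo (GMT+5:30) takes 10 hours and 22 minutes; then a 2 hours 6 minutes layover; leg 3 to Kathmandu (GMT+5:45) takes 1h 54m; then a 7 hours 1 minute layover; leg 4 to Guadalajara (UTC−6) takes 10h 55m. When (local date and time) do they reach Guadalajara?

02:28 on April 6

Convert departure to UTC: 15:14 − 4:30 = 10:44 UTC on Apr 4.
Add 6 hours 15 minutes leg 1 → 16:59 UTC.
Add 7 hours 11 minutes layover in Brussels → 00:10 UTC (Apr 5).
Add 10 hours 22 minutes leg 2 → 10:32 UTC.
Add 2 hours 6 minutes layover in Colombo → 12:38 UTC.
Add 1 hour and 54 minutes leg 3 → 14:32 UTC.
Add 7 hours and 1 minute layover in Kathmandu → 21:33 UTC.
Add 10 hours and 55 minutes leg 4 → 08:28 UTC (Apr 6).
Guadalajara is UTC−6:00, so local arrival = 08:28 − 6:00 = 02:28 on Apr 6.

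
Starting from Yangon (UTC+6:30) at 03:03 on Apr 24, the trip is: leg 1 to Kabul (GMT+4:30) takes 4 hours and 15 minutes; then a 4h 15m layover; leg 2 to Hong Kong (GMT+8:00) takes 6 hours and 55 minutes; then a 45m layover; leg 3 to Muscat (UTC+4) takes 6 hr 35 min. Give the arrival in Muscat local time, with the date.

Convert departure to UTC: 03:03 − 6:30 = 20:33 UTC on Apr 23.
Add 4 hours 15 minutes leg 1 → 00:48 UTC (Apr 24).
Add 4 hours and 15 minutes layover in Kabul → 05:03 UTC.
Add 6 hours 55 minutes leg 2 → 11:58 UTC.
Add 45 minutes layover in Hong Kong → 12:43 UTC.
Add 6 hours 35 minutes leg 3 → 19:18 UTC.
Muscat is UTC+4:00, so local arrival = 19:18 + 4:00 = 23:18 on Apr 24.

23:18 on April 24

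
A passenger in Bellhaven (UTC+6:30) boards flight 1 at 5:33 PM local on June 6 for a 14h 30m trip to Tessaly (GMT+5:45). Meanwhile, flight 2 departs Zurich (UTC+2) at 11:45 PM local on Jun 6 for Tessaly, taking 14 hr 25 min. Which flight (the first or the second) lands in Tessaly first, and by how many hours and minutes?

the first, by 10 hours 37 minutes

Flight 1 in UTC: 5:33 PM − 6:30 = 11:03 AM on Jun 6.
+14 hours 30 minutes → arrive 1:33 AM UTC on Jun 7.
Flight 2 in UTC: 11:45 PM − 2:00 = 9:45 PM on Jun 6.
+14 hours and 25 minutes → arrive 12:10 PM UTC on Jun 7.
Flight 1 lands earlier by 10 hours 37 minutes.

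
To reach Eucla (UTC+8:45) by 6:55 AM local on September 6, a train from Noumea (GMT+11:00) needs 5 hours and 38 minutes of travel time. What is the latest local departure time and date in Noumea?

Target arrival in UTC: 6:55 AM − 8:45 = 10:10 PM on Sep 5.
Subtract 5 hours and 38 minutes → departure 4:32 PM UTC on Sep 5.
Noumea is UTC+11:00: 4:32 PM + 11:00 = 3:32 AM on Sep 6.

3:32 AM on Sep 6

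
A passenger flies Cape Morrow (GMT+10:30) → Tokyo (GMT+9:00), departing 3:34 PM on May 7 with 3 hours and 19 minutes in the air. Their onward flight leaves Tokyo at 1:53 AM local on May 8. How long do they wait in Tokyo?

8 hours 30 minutes

Convert departure to UTC: 3:34 PM − 10:30 = 5:04 AM UTC on May 7.
Add 3 hours 19 minutes flight time → 8:23 AM UTC.
Tokyo is UTC+9:00, so local arrival = 8:23 AM + 9:00 = 5:23 PM on May 7.
Layover = 1:53 AM − 5:23 PM (+1 day) = 8 hours 30 minutes.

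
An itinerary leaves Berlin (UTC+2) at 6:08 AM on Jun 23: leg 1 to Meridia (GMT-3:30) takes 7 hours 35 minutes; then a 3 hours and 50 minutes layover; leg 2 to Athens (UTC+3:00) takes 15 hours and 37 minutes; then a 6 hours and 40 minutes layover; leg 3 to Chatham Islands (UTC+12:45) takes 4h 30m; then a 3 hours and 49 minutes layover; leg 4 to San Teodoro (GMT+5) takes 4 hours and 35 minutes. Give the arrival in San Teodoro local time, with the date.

Convert departure to UTC: 6:08 AM − 2:00 = 4:08 AM UTC on Jun 23.
Add 7 hours and 35 minutes leg 1 → 11:43 AM UTC.
Add 3 hours 50 minutes layover in Meridia → 3:33 PM UTC.
Add 15 hours 37 minutes leg 2 → 7:10 AM UTC (Jun 24).
Add 6 hours 40 minutes layover in Athens → 1:50 PM UTC.
Add 4 hours 30 minutes leg 3 → 6:20 PM UTC.
Add 3 hours 49 minutes layover in Chatham Islands → 10:09 PM UTC.
Add 4 hours 35 minutes leg 4 → 2:44 AM UTC (Jun 25).
San Teodoro is UTC+5:00, so local arrival = 2:44 AM + 5:00 = 7:44 AM on Jun 25.

7:44 AM on Jun 25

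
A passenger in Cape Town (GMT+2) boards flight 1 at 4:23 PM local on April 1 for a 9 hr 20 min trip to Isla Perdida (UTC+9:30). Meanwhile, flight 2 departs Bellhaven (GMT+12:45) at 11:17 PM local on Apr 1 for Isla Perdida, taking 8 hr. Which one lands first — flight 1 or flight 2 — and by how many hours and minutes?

the second, by 5 hours 11 minutes

Flight 1 in UTC: 4:23 PM − 2:00 = 2:23 PM on Apr 1.
+9 hours 20 minutes → arrive 11:43 PM UTC on Apr 1.
Flight 2 in UTC: 11:17 PM − 12:45 = 10:32 AM on Apr 1.
+8 hours → arrive 6:32 PM UTC on Apr 1.
Flight 2 lands earlier by 5 hours 11 minutes.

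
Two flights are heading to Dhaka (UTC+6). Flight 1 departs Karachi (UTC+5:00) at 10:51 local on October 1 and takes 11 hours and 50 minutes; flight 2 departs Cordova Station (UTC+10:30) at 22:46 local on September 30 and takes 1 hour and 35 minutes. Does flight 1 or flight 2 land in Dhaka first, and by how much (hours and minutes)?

the second, by 27 hours 50 minutes

Flight 1 in UTC: 10:51 − 5:00 = 05:51 on Oct 1.
+11 hours and 50 minutes → arrive 17:41 UTC on Oct 1.
Flight 2 in UTC: 22:46 − 10:30 = 12:16 on Sep 30.
+1 hour 35 minutes → arrive 13:51 UTC on Sep 30.
Flight 2 lands earlier by 27 hours 50 minutes.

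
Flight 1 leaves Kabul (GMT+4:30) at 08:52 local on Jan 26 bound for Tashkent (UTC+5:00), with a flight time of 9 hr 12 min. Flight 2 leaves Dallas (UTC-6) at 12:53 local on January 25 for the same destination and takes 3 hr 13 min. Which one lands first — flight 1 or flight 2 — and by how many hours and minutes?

the second, by 15 hours 28 minutes

Flight 1 in UTC: 08:52 − 4:30 = 04:22 on Jan 26.
+9 hours and 12 minutes → arrive 13:34 UTC on Jan 26.
Flight 2 in UTC: 12:53 + 6:00 = 18:53 on Jan 25.
+3 hours and 13 minutes → arrive 22:06 UTC on Jan 25.
Flight 2 lands earlier by 15 hours 28 minutes.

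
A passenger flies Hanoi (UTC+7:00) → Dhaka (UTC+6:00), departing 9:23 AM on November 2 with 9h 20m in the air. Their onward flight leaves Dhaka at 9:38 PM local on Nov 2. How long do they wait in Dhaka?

Convert departure to UTC: 9:23 AM − 7:00 = 2:23 AM UTC on Nov 2.
Add 9 hours 20 minutes flight time → 11:43 AM UTC.
Dhaka is UTC+6:00, so local arrival = 11:43 AM + 6:00 = 5:43 PM on Nov 2.
Layover = 9:38 PM − 5:43 PM = 3 hours 55 minutes.

3 hours 55 minutes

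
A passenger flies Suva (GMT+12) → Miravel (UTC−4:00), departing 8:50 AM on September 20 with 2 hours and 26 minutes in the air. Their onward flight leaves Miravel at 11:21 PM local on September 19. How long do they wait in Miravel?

4 hours 5 minutes

Convert departure to UTC: 8:50 AM − 12:00 = 8:50 PM UTC on Sep 19.
Add 2 hours 26 minutes flight time → 11:16 PM UTC.
Miravel is UTC−4:00, so local arrival = 11:16 PM − 4:00 = 7:16 PM on Sep 19.
Layover = 11:21 PM − 7:16 PM = 4 hours 5 minutes.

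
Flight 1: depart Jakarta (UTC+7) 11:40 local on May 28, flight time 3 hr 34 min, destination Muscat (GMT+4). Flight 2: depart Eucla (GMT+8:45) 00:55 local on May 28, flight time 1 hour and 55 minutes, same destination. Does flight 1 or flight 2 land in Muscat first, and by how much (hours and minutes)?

the second, by 14 hours 9 minutes

Flight 1 in UTC: 11:40 − 7:00 = 04:40 on May 28.
+3 hours and 34 minutes → arrive 08:14 UTC on May 28.
Flight 2 in UTC: 00:55 − 8:45 = 16:10 on May 27.
+1 hour 55 minutes → arrive 18:05 UTC on May 27.
Flight 2 lands earlier by 14 hours 9 minutes.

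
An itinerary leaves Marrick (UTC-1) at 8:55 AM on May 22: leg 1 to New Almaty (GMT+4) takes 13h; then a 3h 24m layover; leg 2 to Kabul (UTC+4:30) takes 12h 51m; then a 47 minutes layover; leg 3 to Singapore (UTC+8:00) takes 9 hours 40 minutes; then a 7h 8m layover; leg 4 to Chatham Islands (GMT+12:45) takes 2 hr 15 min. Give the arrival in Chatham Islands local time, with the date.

Convert departure to UTC: 8:55 AM + 1:00 = 9:55 AM UTC on May 22.
Add 13 hours leg 1 → 10:55 PM UTC.
Add 3 hours 24 minutes layover in New Almaty → 2:19 AM UTC (May 23).
Add 12 hours 51 minutes leg 2 → 3:10 PM UTC.
Add 47 minutes layover in Kabul → 3:57 PM UTC.
Add 9 hours 40 minutes leg 3 → 1:37 AM UTC (May 24).
Add 7 hours 8 minutes layover in Singapore → 8:45 AM UTC.
Add 2 hours and 15 minutes leg 4 → 11:00 AM UTC.
Chatham Islands is UTC+12:45, so local arrival = 11:00 AM + 12:45 = 11:45 PM on May 24.

11:45 PM on May 24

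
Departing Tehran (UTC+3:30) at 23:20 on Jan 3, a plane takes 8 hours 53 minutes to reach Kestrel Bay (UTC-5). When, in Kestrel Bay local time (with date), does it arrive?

23:43 on January 3

Kestrel Bay is 8:30 behind Tehran.
After 8 hours and 53 minutes it is 08:13 (Jan 4) in Tehran.
Shift by the zone difference: 08:13 − 8:30 = 23:43 on Jan 3 in Kestrel Bay.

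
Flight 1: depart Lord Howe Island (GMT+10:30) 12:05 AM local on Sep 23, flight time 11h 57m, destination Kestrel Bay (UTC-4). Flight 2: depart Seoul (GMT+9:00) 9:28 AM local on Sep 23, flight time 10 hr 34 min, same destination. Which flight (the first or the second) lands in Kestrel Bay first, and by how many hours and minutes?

the first, by 9 hours 30 minutes

Flight 1 in UTC: 12:05 AM − 10:30 = 1:35 PM on Sep 22.
+11 hours and 57 minutes → arrive 1:32 AM UTC on Sep 23.
Flight 2 in UTC: 9:28 AM − 9:00 = 12:28 AM on Sep 23.
+10 hours 34 minutes → arrive 11:02 AM UTC on Sep 23.
Flight 1 lands earlier by 9 hours 30 minutes.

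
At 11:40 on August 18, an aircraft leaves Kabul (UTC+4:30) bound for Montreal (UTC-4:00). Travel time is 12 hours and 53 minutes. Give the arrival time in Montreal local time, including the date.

Montreal is 8:30 behind Kabul.
After 12 hours and 53 minutes it is 00:33 (Aug 19) in Kabul.
Shift by the zone difference: 00:33 − 8:30 = 16:03 on Aug 18 in Montreal.

16:03 on August 18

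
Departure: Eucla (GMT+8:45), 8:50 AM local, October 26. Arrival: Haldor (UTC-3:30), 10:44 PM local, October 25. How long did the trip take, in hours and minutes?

Departure in UTC: 8:50 AM − 8:45 = 12:05 AM on Oct 26.
Arrival in UTC: 10:44 PM + 3:30 = 2:14 AM on Oct 26.
Elapsed = 2:14 AM − 12:05 AM = 2 hours 9 minutes.

2 hours 9 minutes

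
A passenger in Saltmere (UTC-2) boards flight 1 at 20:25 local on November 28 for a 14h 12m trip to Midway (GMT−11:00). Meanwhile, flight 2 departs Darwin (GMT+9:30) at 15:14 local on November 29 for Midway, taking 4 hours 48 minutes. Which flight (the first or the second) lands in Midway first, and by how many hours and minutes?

Flight 1 in UTC: 20:25 + 2:00 = 22:25 on Nov 28.
+14 hours 12 minutes → arrive 12:37 UTC on Nov 29.
Flight 2 in UTC: 15:14 − 9:30 = 05:44 on Nov 29.
+4 hours and 48 minutes → arrive 10:32 UTC on Nov 29.
Flight 2 lands earlier by 2 hours 5 minutes.

the second, by 2 hours 5 minutes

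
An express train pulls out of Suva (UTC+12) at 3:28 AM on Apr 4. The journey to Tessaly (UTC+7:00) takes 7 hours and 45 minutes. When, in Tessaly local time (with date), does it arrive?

6:13 AM on Apr 4

Convert departure to UTC: 3:28 AM − 12:00 = 3:28 PM UTC on Apr 3.
Add 7 hours and 45 minutes travel time → 11:13 PM UTC.
Tessaly is UTC+7:00, so local arrival = 11:13 PM + 7:00 = 6:13 AM on Apr 4.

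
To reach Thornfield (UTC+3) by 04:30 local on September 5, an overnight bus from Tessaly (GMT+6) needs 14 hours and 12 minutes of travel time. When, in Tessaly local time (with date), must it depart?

17:18 on September 4

Target arrival in UTC: 04:30 − 3:00 = 01:30 on Sep 5.
Subtract 14 hours 12 minutes → departure 11:18 UTC on Sep 4.
Tessaly is UTC+6:00: 11:18 + 6:00 = 17:18 on Sep 4.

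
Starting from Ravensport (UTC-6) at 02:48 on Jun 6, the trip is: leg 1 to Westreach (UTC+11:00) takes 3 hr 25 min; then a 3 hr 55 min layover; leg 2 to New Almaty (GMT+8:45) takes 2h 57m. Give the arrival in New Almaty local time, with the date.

03:50 on June 7

Convert departure to UTC: 02:48 + 6:00 = 08:48 UTC on Jun 6.
Add 3 hours and 25 minutes leg 1 → 12:13 UTC.
Add 3 hours 55 minutes layover in Westreach → 16:08 UTC.
Add 2 hours 57 minutes leg 2 → 19:05 UTC.
New Almaty is UTC+8:45, so local arrival = 19:05 + 8:45 = 03:50 on Jun 7.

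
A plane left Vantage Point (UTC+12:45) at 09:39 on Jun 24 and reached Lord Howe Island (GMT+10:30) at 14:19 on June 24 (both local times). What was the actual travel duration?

6 hours 55 minutes

Lord Howe Island is 2:15 behind Vantage Point.
Clock-face elapsed time (ignoring zones) is 4 hours 40 minutes.
Actual elapsed = 4 hours 40 minutes + 2:15 = 6 hours 55 minutes.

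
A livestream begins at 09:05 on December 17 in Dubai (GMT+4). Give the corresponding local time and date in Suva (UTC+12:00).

17:05 on Dec 17

Suva is 8:00 ahead of Dubai.
Shift by the zone difference: 09:05 + 8:00 = 17:05 on Dec 17 in Suva.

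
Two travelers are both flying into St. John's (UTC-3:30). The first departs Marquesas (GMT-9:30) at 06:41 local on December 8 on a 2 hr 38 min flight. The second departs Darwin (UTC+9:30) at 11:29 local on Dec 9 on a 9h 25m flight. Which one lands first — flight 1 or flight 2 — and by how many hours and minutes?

Flight 1 in UTC: 06:41 + 9:30 = 16:11 on Dec 8.
+2 hours and 38 minutes → arrive 18:49 UTC on Dec 8.
Flight 2 in UTC: 11:29 − 9:30 = 01:59 on Dec 9.
+9 hours and 25 minutes → arrive 11:24 UTC on Dec 9.
Flight 1 lands earlier by 16 hours 35 minutes.

the first, by 16 hours 35 minutes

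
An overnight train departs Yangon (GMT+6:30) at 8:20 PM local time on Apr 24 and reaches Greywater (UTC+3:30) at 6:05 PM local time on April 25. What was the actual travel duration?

Departure in UTC: 8:20 PM − 6:30 = 1:50 PM on Apr 24.
Arrival in UTC: 6:05 PM − 3:30 = 2:35 PM on Apr 25.
Elapsed = 2:35 PM − 1:50 PM (+1 day) = 24 hours 45 minutes.

24 hours 45 minutes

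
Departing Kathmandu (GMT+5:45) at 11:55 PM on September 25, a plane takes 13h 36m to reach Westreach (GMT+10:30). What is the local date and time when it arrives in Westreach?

Convert departure to UTC: 11:55 PM − 5:45 = 6:10 PM UTC on Sep 25.
Add 13 hours and 36 minutes travel time → 7:46 AM UTC (Sep 26).
Westreach is UTC+10:30, so local arrival = 7:46 AM + 10:30 = 6:16 PM on Sep 26.

6:16 PM on September 26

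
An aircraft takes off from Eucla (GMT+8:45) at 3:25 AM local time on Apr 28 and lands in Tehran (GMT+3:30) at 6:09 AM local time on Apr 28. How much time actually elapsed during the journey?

7 hours 59 minutes

Tehran is 5:15 behind Eucla.
Clock-face elapsed time (ignoring zones) is 2 hours 44 minutes.
Actual elapsed = 2 hours 44 minutes + 5:15 = 7 hours 59 minutes.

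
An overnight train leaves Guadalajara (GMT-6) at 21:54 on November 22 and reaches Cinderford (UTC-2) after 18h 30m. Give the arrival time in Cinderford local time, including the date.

Cinderford is 4:00 ahead of Guadalajara.
After 18 hours and 30 minutes it is 16:24 (Nov 23) in Guadalajara.
Shift by the zone difference: 16:24 + 4:00 = 20:24 on Nov 23 in Cinderford.

20:24 on November 23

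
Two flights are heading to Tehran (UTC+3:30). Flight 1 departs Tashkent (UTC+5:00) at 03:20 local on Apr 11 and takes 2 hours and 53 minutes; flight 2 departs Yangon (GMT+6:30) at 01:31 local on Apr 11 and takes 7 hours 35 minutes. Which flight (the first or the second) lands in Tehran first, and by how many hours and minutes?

Flight 1 in UTC: 03:20 − 5:00 = 22:20 on Apr 10.
+2 hours and 53 minutes → arrive 01:13 UTC on Apr 11.
Flight 2 in UTC: 01:31 − 6:30 = 19:01 on Apr 10.
+7 hours and 35 minutes → arrive 02:36 UTC on Apr 11.
Flight 1 lands earlier by 1 hour 23 minutes.

the first, by 1 hour 23 minutes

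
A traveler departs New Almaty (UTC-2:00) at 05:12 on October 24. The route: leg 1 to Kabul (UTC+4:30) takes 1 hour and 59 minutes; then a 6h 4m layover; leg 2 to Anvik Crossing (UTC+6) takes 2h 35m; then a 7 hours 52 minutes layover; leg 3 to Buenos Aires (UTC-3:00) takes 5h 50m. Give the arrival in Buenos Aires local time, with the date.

Convert departure to UTC: 05:12 + 2:00 = 07:12 UTC on Oct 24.
Add 1 hour 59 minutes leg 1 → 09:11 UTC.
Add 6 hours and 4 minutes layover in Kabul → 15:15 UTC.
Add 2 hours 35 minutes leg 2 → 17:50 UTC.
Add 7 hours 52 minutes layover in Anvik Crossing → 01:42 UTC (Oct 25).
Add 5 hours and 50 minutes leg 3 → 07:32 UTC.
Buenos Aires is UTC−3:00, so local arrival = 07:32 − 3:00 = 04:32 on Oct 25.

04:32 on Oct 25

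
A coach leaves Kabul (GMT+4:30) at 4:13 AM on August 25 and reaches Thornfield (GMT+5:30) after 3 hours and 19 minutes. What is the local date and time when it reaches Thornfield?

8:32 AM on August 25

Convert departure to UTC: 4:13 AM − 4:30 = 11:43 PM UTC on Aug 24.
Add 3 hours 19 minutes travel time → 3:02 AM UTC (Aug 25).
Thornfield is UTC+5:30, so local arrival = 3:02 AM + 5:30 = 8:32 AM on Aug 25.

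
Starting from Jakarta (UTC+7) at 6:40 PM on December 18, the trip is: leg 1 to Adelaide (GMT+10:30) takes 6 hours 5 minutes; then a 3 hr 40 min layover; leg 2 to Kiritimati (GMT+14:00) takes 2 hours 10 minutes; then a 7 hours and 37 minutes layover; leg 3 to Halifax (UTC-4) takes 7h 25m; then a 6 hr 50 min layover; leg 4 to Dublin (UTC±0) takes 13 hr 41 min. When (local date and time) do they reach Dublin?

11:08 AM on December 20

Convert departure to UTC: 6:40 PM − 7:00 = 11:40 AM UTC on Dec 18.
Add 6 hours 5 minutes leg 1 → 5:45 PM UTC.
Add 3 hours 40 minutes layover in Adelaide → 9:25 PM UTC.
Add 2 hours and 10 minutes leg 2 → 11:35 PM UTC.
Add 7 hours 37 minutes layover in Kiritimati → 7:12 AM UTC (Dec 19).
Add 7 hours and 25 minutes leg 3 → 2:37 PM UTC.
Add 6 hours 50 minutes layover in Halifax → 9:27 PM UTC.
Add 13 hours 41 minutes leg 4 → 11:08 AM UTC (Dec 20).
Dublin is UTC+0, so local arrival is the same: 11:08 AM on Dec 20.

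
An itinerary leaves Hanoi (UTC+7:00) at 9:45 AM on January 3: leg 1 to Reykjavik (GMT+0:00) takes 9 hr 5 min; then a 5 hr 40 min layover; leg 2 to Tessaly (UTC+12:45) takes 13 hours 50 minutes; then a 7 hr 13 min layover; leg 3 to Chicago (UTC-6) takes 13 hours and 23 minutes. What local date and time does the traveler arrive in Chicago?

9:56 PM on January 4

Convert departure to UTC: 9:45 AM − 7:00 = 2:45 AM UTC on Jan 3.
Add 9 hours 5 minutes leg 1 → 11:50 AM UTC.
Add 5 hours and 40 minutes layover in Reykjavik → 5:30 PM UTC.
Add 13 hours 50 minutes leg 2 → 7:20 AM UTC (Jan 4).
Add 7 hours and 13 minutes layover in Tessaly → 2:33 PM UTC.
Add 13 hours and 23 minutes leg 3 → 3:56 AM UTC (Jan 5).
Chicago is UTC−6:00, so local arrival = 3:56 AM − 6:00 = 9:56 PM on Jan 4.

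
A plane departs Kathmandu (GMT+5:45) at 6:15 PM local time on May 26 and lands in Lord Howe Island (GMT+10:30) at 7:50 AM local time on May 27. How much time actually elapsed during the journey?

Departure in UTC: 6:15 PM − 5:45 = 12:30 PM on May 26.
Arrival in UTC: 7:50 AM − 10:30 = 9:20 PM on May 26.
Elapsed = 9:20 PM − 12:30 PM = 8 hours 50 minutes.

8 hours 50 minutes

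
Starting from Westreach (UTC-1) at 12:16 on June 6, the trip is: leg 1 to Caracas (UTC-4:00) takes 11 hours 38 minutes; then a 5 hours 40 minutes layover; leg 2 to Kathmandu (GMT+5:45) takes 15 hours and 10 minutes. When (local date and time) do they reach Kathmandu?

03:29 on June 8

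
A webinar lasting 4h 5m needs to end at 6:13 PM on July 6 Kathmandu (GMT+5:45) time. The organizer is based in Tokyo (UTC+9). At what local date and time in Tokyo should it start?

5:23 PM on Jul 6

Target end time in UTC: 6:13 PM − 5:45 = 12:28 PM on Jul 6.
Subtract 4 hours and 5 minutes → start 8:23 AM UTC on Jul 6.
Tokyo is UTC+9:00: 8:23 AM + 9:00 = 5:23 PM on Jul 6.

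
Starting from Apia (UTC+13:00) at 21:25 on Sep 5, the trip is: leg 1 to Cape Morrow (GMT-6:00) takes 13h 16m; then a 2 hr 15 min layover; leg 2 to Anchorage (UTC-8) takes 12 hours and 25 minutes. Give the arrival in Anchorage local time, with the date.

Convert departure to UTC: 21:25 − 13:00 = 08:25 UTC on Sep 5.
Add 13 hours 16 minutes leg 1 → 21:41 UTC.
Add 2 hours and 15 minutes layover in Cape Morrow → 23:56 UTC.
Add 12 hours and 25 minutes leg 2 → 12:21 UTC (Sep 6).
Anchorage is UTC−8:00, so local arrival = 12:21 − 8:00 = 04:21 on Sep 6.

04:21 on Sep 6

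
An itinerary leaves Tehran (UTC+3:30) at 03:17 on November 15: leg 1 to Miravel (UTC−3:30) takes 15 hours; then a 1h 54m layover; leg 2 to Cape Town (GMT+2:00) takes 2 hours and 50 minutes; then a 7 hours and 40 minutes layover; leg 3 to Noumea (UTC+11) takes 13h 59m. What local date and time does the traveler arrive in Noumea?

04:10 on Nov 17

Convert departure to UTC: 03:17 − 3:30 = 23:47 UTC on Nov 14.
Add 15 hours leg 1 → 14:47 UTC (Nov 15).
Add 1 hour 54 minutes layover in Miravel → 16:41 UTC.
Add 2 hours 50 minutes leg 2 → 19:31 UTC.
Add 7 hours and 40 minutes layover in Cape Town → 03:11 UTC (Nov 16).
Add 13 hours and 59 minutes leg 3 → 17:10 UTC.
Noumea is UTC+11:00, so local arrival = 17:10 + 11:00 = 04:10 on Nov 17.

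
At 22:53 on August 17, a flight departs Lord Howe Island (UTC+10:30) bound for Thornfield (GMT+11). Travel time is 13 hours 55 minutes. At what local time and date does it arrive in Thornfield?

13:18 on Aug 18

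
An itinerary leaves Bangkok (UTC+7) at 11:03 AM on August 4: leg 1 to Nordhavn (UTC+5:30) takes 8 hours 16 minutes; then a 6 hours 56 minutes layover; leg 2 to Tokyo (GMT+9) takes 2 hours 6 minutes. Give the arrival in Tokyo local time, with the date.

Convert departure to UTC: 11:03 AM − 7:00 = 4:03 AM UTC on Aug 4.
Add 8 hours and 16 minutes leg 1 → 12:19 PM UTC.
Add 6 hours 56 minutes layover in Nordhavn → 7:15 PM UTC.
Add 2 hours 6 minutes leg 2 → 9:21 PM UTC.
Tokyo is UTC+9:00, so local arrival = 9:21 PM + 9:00 = 6:21 AM on Aug 5.

6:21 AM on August 5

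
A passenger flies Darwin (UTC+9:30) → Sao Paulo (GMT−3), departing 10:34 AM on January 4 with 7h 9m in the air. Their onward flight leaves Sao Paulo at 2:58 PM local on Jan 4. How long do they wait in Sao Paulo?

9 hours 45 minutes

Convert departure to UTC: 10:34 AM − 9:30 = 1:04 AM UTC on Jan 4.
Add 7 hours and 9 minutes flight time → 8:13 AM UTC.
Sao Paulo is UTC−3:00, so local arrival = 8:13 AM − 3:00 = 5:13 AM on Jan 4.
Layover = 2:58 PM − 5:13 AM = 9 hours 45 minutes.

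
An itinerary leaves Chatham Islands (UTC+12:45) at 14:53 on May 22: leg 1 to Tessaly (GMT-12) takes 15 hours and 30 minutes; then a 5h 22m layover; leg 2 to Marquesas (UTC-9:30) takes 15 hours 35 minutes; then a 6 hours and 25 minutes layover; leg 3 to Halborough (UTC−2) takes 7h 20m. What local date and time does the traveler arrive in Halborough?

02:20 on May 24

Convert departure to UTC: 14:53 − 12:45 = 02:08 UTC on May 22.
Add 15 hours 30 minutes leg 1 → 17:38 UTC.
Add 5 hours and 22 minutes layover in Tessaly → 23:00 UTC.
Add 15 hours and 35 minutes leg 2 → 14:35 UTC (May 23).
Add 6 hours and 25 minutes layover in Marquesas → 21:00 UTC.
Add 7 hours 20 minutes leg 3 → 04:20 UTC (May 24).
Halborough is UTC−2:00, so local arrival = 04:20 − 2:00 = 02:20 on May 24.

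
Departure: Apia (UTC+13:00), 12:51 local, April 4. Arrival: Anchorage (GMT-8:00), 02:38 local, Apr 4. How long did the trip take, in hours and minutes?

Departure in UTC: 12:51 − 13:00 = 23:51 on Apr 3.
Arrival in UTC: 02:38 + 8:00 = 10:38 on Apr 4.
Elapsed = 10:38 − 23:51 (+1 day) = 10 hours 47 minutes.

10 hours 47 minutes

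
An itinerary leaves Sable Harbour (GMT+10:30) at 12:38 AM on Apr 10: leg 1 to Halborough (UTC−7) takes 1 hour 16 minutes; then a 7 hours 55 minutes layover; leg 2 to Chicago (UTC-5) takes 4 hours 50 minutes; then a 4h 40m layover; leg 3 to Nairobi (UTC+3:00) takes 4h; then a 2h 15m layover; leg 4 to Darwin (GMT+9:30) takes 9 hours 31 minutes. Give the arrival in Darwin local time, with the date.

Convert departure to UTC: 12:38 AM − 10:30 = 2:08 PM UTC on Apr 9.
Add 1 hour 16 minutes leg 1 → 3:24 PM UTC.
Add 7 hours and 55 minutes layover in Halborough → 11:19 PM UTC.
Add 4 hours and 50 minutes leg 2 → 4:09 AM UTC (Apr 10).
Add 4 hours 40 minutes layover in Chicago → 8:49 AM UTC.
Add 4 hours leg 3 → 12:49 PM UTC.
Add 2 hours and 15 minutes layover in Nairobi → 3:04 PM UTC.
Add 9 hours 31 minutes leg 4 → 12:35 AM UTC (Apr 11).
Darwin is UTC+9:30, so local arrival = 12:35 AM + 9:30 = 10:05 AM on Apr 11.

10:05 AM on Apr 11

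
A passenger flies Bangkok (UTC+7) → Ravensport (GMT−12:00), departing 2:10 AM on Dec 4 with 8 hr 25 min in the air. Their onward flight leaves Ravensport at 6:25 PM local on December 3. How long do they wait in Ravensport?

Convert departure to UTC: 2:10 AM − 7:00 = 7:10 PM UTC on Dec 3.
Add 8 hours 25 minutes flight time → 3:35 AM UTC (Dec 4).
Ravensport is UTC−12:00, so local arrival = 3:35 AM − 12:00 = 3:35 PM on Dec 3.
Layover = 6:25 PM − 3:35 PM = 2 hours 50 minutes.

2 hours 50 minutes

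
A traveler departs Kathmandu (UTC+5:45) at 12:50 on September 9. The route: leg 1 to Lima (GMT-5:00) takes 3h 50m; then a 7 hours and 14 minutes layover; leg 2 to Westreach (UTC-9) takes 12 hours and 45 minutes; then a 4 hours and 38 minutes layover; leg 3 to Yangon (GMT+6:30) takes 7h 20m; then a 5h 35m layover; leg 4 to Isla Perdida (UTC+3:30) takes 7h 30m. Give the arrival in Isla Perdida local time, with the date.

11:27 on September 11

Convert departure to UTC: 12:50 − 5:45 = 07:05 UTC on Sep 9.
Add 3 hours 50 minutes leg 1 → 10:55 UTC.
Add 7 hours 14 minutes layover in Lima → 18:09 UTC.
Add 12 hours 45 minutes leg 2 → 06:54 UTC (Sep 10).
Add 4 hours and 38 minutes layover in Westreach → 11:32 UTC.
Add 7 hours 20 minutes leg 3 → 18:52 UTC.
Add 5 hours 35 minutes layover in Yangon → 00:27 UTC (Sep 11).
Add 7 hours 30 minutes leg 4 → 07:57 UTC.
Isla Perdida is UTC+3:30, so local arrival = 07:57 + 3:30 = 11:27 on Sep 11.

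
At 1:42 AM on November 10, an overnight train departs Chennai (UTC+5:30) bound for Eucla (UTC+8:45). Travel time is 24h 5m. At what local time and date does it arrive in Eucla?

Convert departure to UTC: 1:42 AM − 5:30 = 8:12 PM UTC on Nov 9.
Add 24 hours and 5 minutes travel time → 8:17 PM UTC (Nov 10).
Eucla is UTC+8:45, so local arrival = 8:17 PM + 8:45 = 5:02 AM on Nov 11.

5:02 AM on Nov 11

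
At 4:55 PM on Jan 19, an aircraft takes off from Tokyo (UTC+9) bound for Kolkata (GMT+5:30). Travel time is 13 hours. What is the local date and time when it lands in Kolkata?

Convert departure to UTC: 4:55 PM − 9:00 = 7:55 AM UTC on Jan 19.
Add 13 hours travel time → 8:55 PM UTC.
Kolkata is UTC+5:30, so local arrival = 8:55 PM + 5:30 = 2:25 AM on Jan 20.

2:25 AM on January 20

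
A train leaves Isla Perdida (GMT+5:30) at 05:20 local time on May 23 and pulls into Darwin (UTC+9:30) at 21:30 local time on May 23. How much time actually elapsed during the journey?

12 hours 10 minutes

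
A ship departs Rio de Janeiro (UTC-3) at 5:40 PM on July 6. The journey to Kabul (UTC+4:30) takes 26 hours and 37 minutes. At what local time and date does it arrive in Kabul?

3:47 AM on July 8

Convert departure to UTC: 5:40 PM + 3:00 = 8:40 PM UTC on Jul 6.
Add 26 hours and 37 minutes travel time → 11:17 PM UTC (Jul 7).
Kabul is UTC+4:30, so local arrival = 11:17 PM + 4:30 = 3:47 AM on Jul 8.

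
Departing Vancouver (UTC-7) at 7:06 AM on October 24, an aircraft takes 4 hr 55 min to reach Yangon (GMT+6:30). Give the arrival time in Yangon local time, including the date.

1:31 AM on October 25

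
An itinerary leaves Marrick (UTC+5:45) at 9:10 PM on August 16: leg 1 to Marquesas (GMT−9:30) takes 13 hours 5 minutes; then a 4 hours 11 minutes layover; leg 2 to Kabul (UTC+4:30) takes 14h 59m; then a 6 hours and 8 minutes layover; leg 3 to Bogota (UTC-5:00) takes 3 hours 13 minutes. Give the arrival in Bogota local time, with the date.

Convert departure to UTC: 9:10 PM − 5:45 = 3:25 PM UTC on Aug 16.
Add 13 hours 5 minutes leg 1 → 4:30 AM UTC (Aug 17).
Add 4 hours and 11 minutes layover in Marquesas → 8:41 AM UTC.
Add 14 hours and 59 minutes leg 2 → 11:40 PM UTC.
Add 6 hours 8 minutes layover in Kabul → 5:48 AM UTC (Aug 18).
Add 3 hours 13 minutes leg 3 → 9:01 AM UTC.
Bogota is UTC−5:00, so local arrival = 9:01 AM − 5:00 = 4:01 AM on Aug 18.

4:01 AM on Aug 18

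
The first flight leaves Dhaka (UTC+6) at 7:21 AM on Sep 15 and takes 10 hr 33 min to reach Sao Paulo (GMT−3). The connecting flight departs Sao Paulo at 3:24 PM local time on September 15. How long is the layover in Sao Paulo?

6 hours 30 minutes

Convert departure to UTC: 7:21 AM − 6:00 = 1:21 AM UTC on Sep 15.
Add 10 hours and 33 minutes flight time → 11:54 AM UTC.
Sao Paulo is UTC−3:00, so local arrival = 11:54 AM − 3:00 = 8:54 AM on Sep 15.
Layover = 3:24 PM − 8:54 AM = 6 hours 30 minutes.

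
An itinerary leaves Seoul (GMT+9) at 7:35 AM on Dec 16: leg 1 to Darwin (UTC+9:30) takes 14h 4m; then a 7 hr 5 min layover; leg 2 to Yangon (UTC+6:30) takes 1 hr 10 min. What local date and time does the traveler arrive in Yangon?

3:24 AM on December 17

Convert departure to UTC: 7:35 AM − 9:00 = 10:35 PM UTC on Dec 15.
Add 14 hours and 4 minutes leg 1 → 12:39 PM UTC (Dec 16).
Add 7 hours 5 minutes layover in Darwin → 7:44 PM UTC.
Add 1 hour 10 minutes leg 2 → 8:54 PM UTC.
Yangon is UTC+6:30, so local arrival = 8:54 PM + 6:30 = 3:24 AM on Dec 17.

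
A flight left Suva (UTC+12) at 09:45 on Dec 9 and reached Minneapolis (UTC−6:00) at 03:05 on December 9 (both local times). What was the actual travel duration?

Departure in UTC: 09:45 − 12:00 = 21:45 on Dec 8.
Arrival in UTC: 03:05 + 6:00 = 09:05 on Dec 9.
Elapsed = 09:05 − 21:45 (+1 day) = 11 hours 20 minutes.

11 hours 20 minutes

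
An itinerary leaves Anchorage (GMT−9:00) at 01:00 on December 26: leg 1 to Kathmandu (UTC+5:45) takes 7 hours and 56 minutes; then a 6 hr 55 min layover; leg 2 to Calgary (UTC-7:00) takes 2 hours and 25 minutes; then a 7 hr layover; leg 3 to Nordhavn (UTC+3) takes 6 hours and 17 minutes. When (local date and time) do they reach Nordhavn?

19:33 on December 27

Convert departure to UTC: 01:00 + 9:00 = 10:00 UTC on Dec 26.
Add 7 hours and 56 minutes leg 1 → 17:56 UTC.
Add 6 hours and 55 minutes layover in Kathmandu → 00:51 UTC (Dec 27).
Add 2 hours 25 minutes leg 2 → 03:16 UTC.
Add 7 hours layover in Calgary → 10:16 UTC.
Add 6 hours and 17 minutes leg 3 → 16:33 UTC.
Nordhavn is UTC+3:00, so local arrival = 16:33 + 3:00 = 19:33 on Dec 27.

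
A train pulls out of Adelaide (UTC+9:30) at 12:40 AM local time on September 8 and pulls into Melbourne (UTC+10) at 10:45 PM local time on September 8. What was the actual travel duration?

21 hours 35 minutes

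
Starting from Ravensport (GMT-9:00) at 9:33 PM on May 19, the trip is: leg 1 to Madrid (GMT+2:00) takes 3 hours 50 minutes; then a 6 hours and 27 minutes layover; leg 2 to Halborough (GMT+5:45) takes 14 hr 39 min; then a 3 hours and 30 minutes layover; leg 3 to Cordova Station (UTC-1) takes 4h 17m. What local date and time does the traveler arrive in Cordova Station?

2:16 PM on May 21

Convert departure to UTC: 9:33 PM + 9:00 = 6:33 AM UTC on May 20.
Add 3 hours 50 minutes leg 1 → 10:23 AM UTC.
Add 6 hours and 27 minutes layover in Madrid → 4:50 PM UTC.
Add 14 hours 39 minutes leg 2 → 7:29 AM UTC (May 21).
Add 3 hours 30 minutes layover in Halborough → 10:59 AM UTC.
Add 4 hours and 17 minutes leg 3 → 3:16 PM UTC.
Cordova Station is UTC−1:00, so local arrival = 3:16 PM − 1:00 = 2:16 PM on May 21.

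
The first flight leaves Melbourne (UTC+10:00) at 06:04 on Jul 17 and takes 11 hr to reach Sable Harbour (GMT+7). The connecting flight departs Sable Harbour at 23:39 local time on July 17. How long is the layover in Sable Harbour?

9 hours 35 minutes

Convert departure to UTC: 06:04 − 10:00 = 20:04 UTC on Jul 16.
Add 11 hours flight time → 07:04 UTC (Jul 17).
Sable Harbour is UTC+7:00, so local arrival = 07:04 + 7:00 = 14:04 on Jul 17.
Layover = 23:39 − 14:04 = 9 hours 35 minutes.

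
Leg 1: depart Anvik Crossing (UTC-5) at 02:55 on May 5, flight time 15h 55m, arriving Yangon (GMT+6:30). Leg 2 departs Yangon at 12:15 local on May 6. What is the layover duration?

Convert departure to UTC: 02:55 + 5:00 = 07:55 UTC on May 5.
Add 15 hours 55 minutes flight time → 23:50 UTC.
Yangon is UTC+6:30, so local arrival = 23:50 + 6:30 = 06:20 on May 6.
Layover = 12:15 − 06:20 = 5 hours 55 minutes.

5 hours 55 minutes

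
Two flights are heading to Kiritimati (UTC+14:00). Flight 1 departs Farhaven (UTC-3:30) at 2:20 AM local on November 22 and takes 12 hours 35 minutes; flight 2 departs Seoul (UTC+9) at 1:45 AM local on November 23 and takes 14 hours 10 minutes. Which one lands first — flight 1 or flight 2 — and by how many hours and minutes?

Flight 1 in UTC: 2:20 AM + 3:30 = 5:50 AM on Nov 22.
+12 hours and 35 minutes → arrive 6:25 PM UTC on Nov 22.
Flight 2 in UTC: 1:45 AM − 9:00 = 4:45 PM on Nov 22.
+14 hours and 10 minutes → arrive 6:55 AM UTC on Nov 23.
Flight 1 lands earlier by 12 hours 30 minutes.

the first, by 12 hours 30 minutes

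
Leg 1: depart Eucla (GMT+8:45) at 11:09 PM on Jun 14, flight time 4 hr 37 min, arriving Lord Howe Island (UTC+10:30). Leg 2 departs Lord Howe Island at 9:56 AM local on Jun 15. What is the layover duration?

4 hours 25 minutes

Convert departure to UTC: 11:09 PM − 8:45 = 2:24 PM UTC on Jun 14.
Add 4 hours and 37 minutes flight time → 7:01 PM UTC.
Lord Howe Island is UTC+10:30, so local arrival = 7:01 PM + 10:30 = 5:31 AM on Jun 15.
Layover = 9:56 AM − 5:31 AM = 4 hours 25 minutes.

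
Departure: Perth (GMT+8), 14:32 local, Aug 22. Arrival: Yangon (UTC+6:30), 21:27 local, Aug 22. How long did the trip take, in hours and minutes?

8 hours 25 minutes

Departure in UTC: 14:32 − 8:00 = 06:32 on Aug 22.
Arrival in UTC: 21:27 − 6:30 = 14:57 on Aug 22.
Elapsed = 14:57 − 06:32 = 8 hours 25 minutes.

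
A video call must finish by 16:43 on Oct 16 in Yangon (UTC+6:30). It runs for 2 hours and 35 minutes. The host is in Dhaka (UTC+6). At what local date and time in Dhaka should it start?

13:38 on October 16

Target end time in UTC: 16:43 − 6:30 = 10:13 on Oct 16.
Subtract 2 hours and 35 minutes → start 07:38 UTC on Oct 16.
Dhaka is UTC+6:00: 07:38 + 6:00 = 13:38 on Oct 16.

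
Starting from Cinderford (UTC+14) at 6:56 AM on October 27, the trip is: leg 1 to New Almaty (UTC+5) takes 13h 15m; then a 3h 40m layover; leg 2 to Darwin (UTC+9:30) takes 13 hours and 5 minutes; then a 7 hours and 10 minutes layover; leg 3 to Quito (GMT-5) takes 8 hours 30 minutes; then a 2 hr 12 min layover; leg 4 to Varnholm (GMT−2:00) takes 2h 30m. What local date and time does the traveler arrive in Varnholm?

Convert departure to UTC: 6:56 AM − 14:00 = 4:56 PM UTC on Oct 26.
Add 13 hours 15 minutes leg 1 → 6:11 AM UTC (Oct 27).
Add 3 hours 40 minutes layover in New Almaty → 9:51 AM UTC.
Add 13 hours and 5 minutes leg 2 → 10:56 PM UTC.
Add 7 hours and 10 minutes layover in Darwin → 6:06 AM UTC (Oct 28).
Add 8 hours 30 minutes leg 3 → 2:36 PM UTC.
Add 2 hours 12 minutes layover in Quito → 4:48 PM UTC.
Add 2 hours and 30 minutes leg 4 → 7:18 PM UTC.
Varnholm is UTC−2:00, so local arrival = 7:18 PM − 2:00 = 5:18 PM on Oct 28.

5:18 PM on October 28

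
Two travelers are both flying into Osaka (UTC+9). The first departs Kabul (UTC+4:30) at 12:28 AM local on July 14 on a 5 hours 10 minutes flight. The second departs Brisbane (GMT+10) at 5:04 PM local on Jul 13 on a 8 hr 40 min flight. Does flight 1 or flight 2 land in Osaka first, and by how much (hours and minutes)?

Flight 1 in UTC: 12:28 AM − 4:30 = 7:58 PM on Jul 13.
+5 hours and 10 minutes → arrive 1:08 AM UTC on Jul 14.
Flight 2 in UTC: 5:04 PM − 10:00 = 7:04 AM on Jul 13.
+8 hours and 40 minutes → arrive 3:44 PM UTC on Jul 13.
Flight 2 lands earlier by 9 hours 24 minutes.

the second, by 9 hours 24 minutes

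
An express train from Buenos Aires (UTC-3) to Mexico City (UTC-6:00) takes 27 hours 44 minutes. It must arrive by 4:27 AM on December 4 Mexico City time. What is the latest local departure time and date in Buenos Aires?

Target arrival in UTC: 4:27 AM + 6:00 = 10:27 AM on Dec 4.
Subtract 27 hours and 44 minutes → departure 6:43 AM UTC on Dec 3.
Buenos Aires is UTC−3:00: 6:43 AM − 3:00 = 3:43 AM on Dec 3.

3:43 AM on Dec 3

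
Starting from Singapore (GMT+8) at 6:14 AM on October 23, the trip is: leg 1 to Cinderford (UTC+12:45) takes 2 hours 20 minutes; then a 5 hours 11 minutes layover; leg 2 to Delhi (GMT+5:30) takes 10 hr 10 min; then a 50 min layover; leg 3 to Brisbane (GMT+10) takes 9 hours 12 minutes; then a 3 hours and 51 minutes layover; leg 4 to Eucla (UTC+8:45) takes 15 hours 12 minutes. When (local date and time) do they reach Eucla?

5:45 AM on October 25

Convert departure to UTC: 6:14 AM − 8:00 = 10:14 PM UTC on Oct 22.
Add 2 hours 20 minutes leg 1 → 12:34 AM UTC (Oct 23).
Add 5 hours 11 minutes layover in Cinderford → 5:45 AM UTC.
Add 10 hours 10 minutes leg 2 → 3:55 PM UTC.
Add 50 minutes layover in Delhi → 4:45 PM UTC.
Add 9 hours and 12 minutes leg 3 → 1:57 AM UTC (Oct 24).
Add 3 hours and 51 minutes layover in Brisbane → 5:48 AM UTC.
Add 15 hours 12 minutes leg 4 → 9:00 PM UTC.
Eucla is UTC+8:45, so local arrival = 9:00 PM + 8:45 = 5:45 AM on Oct 25.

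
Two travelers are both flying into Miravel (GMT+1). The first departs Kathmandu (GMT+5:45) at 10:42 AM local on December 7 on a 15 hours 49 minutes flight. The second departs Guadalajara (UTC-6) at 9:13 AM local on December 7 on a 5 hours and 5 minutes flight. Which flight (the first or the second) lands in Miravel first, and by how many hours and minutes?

the second, by 28 minutes

Flight 1 in UTC: 10:42 AM − 5:45 = 4:57 AM on Dec 7.
+15 hours 49 minutes → arrive 8:46 PM UTC on Dec 7.
Flight 2 in UTC: 9:13 AM + 6:00 = 3:13 PM on Dec 7.
+5 hours and 5 minutes → arrive 8:18 PM UTC on Dec 7.
Flight 2 lands earlier by 28 minutes.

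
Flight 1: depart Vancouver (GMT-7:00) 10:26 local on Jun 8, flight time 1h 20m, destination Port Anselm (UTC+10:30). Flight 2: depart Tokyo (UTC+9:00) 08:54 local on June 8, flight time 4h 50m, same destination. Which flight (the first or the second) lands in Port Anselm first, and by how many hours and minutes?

Flight 1 in UTC: 10:26 + 7:00 = 17:26 on Jun 8.
+1 hour and 20 minutes → arrive 18:46 UTC on Jun 8.
Flight 2 in UTC: 08:54 − 9:00 = 23:54 on Jun 7.
+4 hours and 50 minutes → arrive 04:44 UTC on Jun 8.
Flight 2 lands earlier by 14 hours 2 minutes.

the second, by 14 hours 2 minutes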